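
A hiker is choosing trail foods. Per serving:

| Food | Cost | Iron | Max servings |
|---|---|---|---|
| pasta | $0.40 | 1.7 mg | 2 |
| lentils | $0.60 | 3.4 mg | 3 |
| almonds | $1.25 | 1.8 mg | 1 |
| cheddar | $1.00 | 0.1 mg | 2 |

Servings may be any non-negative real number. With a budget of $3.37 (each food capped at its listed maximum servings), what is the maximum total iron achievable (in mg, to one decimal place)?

14.7 mg

Iron per dollar: lentils 5.667, pasta 4.25, almonds 1.44, cheddar 0.1.
Take 3 servings of lentils: spends $1.80, +10.2 mg iron (running total 10.2 mg).
Take 2 servings of pasta: spends $0.80, +3.4 mg iron (running total 13.6 mg).
Take 0.616 servings of almonds: spends $0.77, +1.1 mg iron (running total 14.7 mg).
Greedy by best ratio exhausts the cost allowance optimally: 14.7 mg.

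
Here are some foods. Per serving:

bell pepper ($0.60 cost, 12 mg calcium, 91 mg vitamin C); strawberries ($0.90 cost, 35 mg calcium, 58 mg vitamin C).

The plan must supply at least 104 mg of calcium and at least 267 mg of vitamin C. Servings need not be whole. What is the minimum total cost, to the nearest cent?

$3.06

bell pepper only: max(104/12, 267/91) = 8.667 servings → $5.20.
strawberries only: max(104/35, 267/58) = 4.603 servings → $4.14.
bell pepper + strawberries with both tight: 1.331 servings and 2.515 servings → $3.06.
Cheapest feasible corner: $3.06.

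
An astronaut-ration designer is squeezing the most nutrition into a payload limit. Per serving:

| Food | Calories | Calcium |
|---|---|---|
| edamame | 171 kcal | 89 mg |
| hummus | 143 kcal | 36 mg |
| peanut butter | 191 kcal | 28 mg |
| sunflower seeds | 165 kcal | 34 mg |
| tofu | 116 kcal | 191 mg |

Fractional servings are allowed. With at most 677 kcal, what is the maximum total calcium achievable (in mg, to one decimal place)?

1114.7 mg

Calcium per kcal: tofu 1.647, edamame 0.5205, hummus 0.2517, sunflower seeds 0.2061, peanut butter 0.1466.
With no serving limits, spend the whole calories allowance on tofu: 677 kcal / 116 kcal × 191 mg = 1114.7 mg.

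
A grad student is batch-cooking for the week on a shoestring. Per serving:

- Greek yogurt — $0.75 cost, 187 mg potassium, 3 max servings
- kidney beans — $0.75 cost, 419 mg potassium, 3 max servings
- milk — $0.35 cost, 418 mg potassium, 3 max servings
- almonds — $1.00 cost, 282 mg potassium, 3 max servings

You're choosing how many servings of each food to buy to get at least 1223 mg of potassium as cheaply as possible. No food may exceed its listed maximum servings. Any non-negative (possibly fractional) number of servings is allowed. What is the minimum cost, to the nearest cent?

Cost per mg of potassium: milk $0.0008, kidney beans $0.0018, almonds $0.0035, Greek yogurt $0.0040.
Take 2.926 servings of milk: +1223.0 mg potassium for $1.02 (total $1.02, still need 0.0 mg).
Filling from the cheapest source first is optimal under one linear minimum: $1.02.

$1.02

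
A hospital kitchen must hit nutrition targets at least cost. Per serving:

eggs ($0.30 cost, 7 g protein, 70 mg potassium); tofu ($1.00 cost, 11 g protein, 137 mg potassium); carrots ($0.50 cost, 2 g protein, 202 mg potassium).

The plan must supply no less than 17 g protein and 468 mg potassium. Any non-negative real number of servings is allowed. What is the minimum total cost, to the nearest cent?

$1.41

With two linear requirements the optimum uses one or two foods; enumerate the corners.
eggs only: max(17/7, 468/70) = 6.686 servings → $2.01.
tofu only: max(17/11, 468/137) = 3.416 servings → $3.42.
carrots only: max(17/2, 468/202) = 8.5 servings → $4.25.
eggs + tofu with both targets exact would need a negative amount; discard.
eggs + carrots with both tight: 1.961 servings and 1.637 servings → $1.41.
tofu + carrots with both tight: 1.282 servings and 1.447 servings → $2.01.
The minimum over all feasible corners is $1.41.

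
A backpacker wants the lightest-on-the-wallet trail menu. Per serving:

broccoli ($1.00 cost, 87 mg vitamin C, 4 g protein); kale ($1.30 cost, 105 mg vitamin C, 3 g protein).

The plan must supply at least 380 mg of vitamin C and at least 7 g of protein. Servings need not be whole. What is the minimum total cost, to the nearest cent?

A basic optimal solution has at most two foods positive. Try each food alone and each pair with both targets met exactly.
broccoli only: max(380/87, 7/4) = 4.368 servings → $4.37.
kale only: max(380/105, 7/3) = 3.619 servings → $4.70.
broccoli + kale: the both-tight solution has a negative serving — not a feasible corner.
So the least-cost plan costs $4.37.

$4.37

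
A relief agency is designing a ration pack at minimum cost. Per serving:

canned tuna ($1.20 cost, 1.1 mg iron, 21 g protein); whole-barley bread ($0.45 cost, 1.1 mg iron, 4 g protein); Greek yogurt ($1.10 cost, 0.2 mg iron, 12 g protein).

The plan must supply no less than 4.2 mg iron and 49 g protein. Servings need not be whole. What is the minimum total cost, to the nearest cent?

The cheapest plan sits at a corner of the feasible region — with two constraints it uses at most two foods.
canned tuna only: max(4.2/1.1, 49/21) = 3.818 servings → $4.58.
whole-barley bread only: max(4.2/1.1, 49/4) = 12.25 servings → $5.51.
Greek yogurt only: max(4.2/0.2, 49/12) = 21 servings → $23.10.
canned tuna + whole-barley bread with both tight: 1.984 servings and 1.834 servings → $3.21.
canned tuna + Greek yogurt: intersection lies outside the first quadrant.
whole-barley bread + Greek yogurt with both tight: 3.274 servings and 2.992 servings → $4.76.
Cheapest feasible corner: $3.21.

$3.21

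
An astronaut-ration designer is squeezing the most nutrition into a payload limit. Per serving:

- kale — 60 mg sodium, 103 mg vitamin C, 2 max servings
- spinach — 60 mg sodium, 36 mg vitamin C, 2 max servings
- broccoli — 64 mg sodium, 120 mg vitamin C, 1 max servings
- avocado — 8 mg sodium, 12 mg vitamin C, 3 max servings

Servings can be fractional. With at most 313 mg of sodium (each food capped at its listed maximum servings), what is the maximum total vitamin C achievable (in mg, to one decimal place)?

Vitamin C per mg sodium: broccoli 1.875, kale 1.717, avocado 1.5, spinach 0.6.
Take 1 serving of broccoli: uses 64 mg sodium, +120.0 mg vitamin C (running total 120.0 mg).
Take 2 servings of kale: uses 120 mg sodium, +206.0 mg vitamin C (running total 326.0 mg).
Take 3 servings of avocado: uses 24 mg sodium, +36.0 mg vitamin C (running total 362.0 mg).
Take 1.75 servings of spinach: uses 105 mg sodium, +63.0 mg vitamin C (running total 425.0 mg).
Greedy by best ratio exhausts the sodium allowance optimally: 425.0 mg.

425.0 mg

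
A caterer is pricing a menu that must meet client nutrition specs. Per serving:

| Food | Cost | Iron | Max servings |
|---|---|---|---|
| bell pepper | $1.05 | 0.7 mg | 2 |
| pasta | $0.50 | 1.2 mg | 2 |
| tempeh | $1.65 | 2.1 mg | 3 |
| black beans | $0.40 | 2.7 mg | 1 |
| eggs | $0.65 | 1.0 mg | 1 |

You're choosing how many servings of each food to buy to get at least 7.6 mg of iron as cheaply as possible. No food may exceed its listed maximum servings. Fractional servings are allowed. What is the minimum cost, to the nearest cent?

Cost per mg of iron: black beans $0.1481, pasta $0.4167, eggs $0.6500, tempeh $0.7857, bell pepper $1.5000.
Take 1 serving of black beans: +2.7 mg iron for $0.40 (total $0.40, still need 4.9 mg).
Take 2 servings of pasta: +2.4 mg iron for $1.00 (total $1.40, still need 2.5 mg).
Take 1 serving of eggs: +1.0 mg iron for $0.65 (total $2.05, still need 1.5 mg).
Take 0.7143 servings of tempeh: +1.5 mg iron for $1.18 (total $3.23, still need 0.0 mg).
Greedy by cheapest-per-mg is optimal for a single linear constraint, so the minimum cost is $3.23.

$3.23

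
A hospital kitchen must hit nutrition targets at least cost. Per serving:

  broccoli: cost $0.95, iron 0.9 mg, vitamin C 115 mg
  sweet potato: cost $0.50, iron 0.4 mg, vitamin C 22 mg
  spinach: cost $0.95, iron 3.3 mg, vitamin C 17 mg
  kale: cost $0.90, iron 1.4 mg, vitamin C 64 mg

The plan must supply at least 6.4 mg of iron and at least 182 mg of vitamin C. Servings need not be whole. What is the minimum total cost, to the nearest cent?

Minimising a linear cost over {iron ≥ 6.4, vitamin C ≥ 182, servings ≥ 0} — the optimum is at a vertex, using one or two foods.
broccoli only: max(6.4/0.9, 182/115) = 7.111 servings → $6.76.
sweet potato only: max(6.4/0.4, 182/22) = 16 servings → $8.00.
spinach only: max(6.4/3.3, 182/17) = 10.71 servings → $10.17.
kale only: max(6.4/1.4, 182/64) = 4.571 servings → $4.11.
broccoli + sweet potato with both targets exact would need a negative amount; discard.
broccoli + spinach with both tight: 1.35 servings and 1.571 servings → $2.78.
broccoli + kale with both targets exact would need a negative amount; discard.
sweet potato + spinach with both tight: 7.474 servings and 1.033 servings → $4.72.
sweet potato + kale with both targets exact would need a negative amount; discard.
spinach + kale with both tight: 0.826 servings and 2.624 servings → $3.15.
So the least-cost plan costs $2.78.

$2.78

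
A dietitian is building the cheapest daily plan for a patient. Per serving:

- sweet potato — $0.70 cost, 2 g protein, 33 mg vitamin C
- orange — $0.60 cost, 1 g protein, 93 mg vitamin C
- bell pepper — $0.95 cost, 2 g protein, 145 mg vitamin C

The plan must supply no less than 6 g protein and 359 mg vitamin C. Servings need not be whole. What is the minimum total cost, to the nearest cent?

An LP optimum is at a vertex; with two nutrient constraints at most two foods are used. Check each candidate.
sweet potato only: max(6/2, 359/33) = 10.88 servings → $7.62.
orange only: max(6/1, 359/93) = 6 servings → $3.60.
bell pepper only: max(6/2, 359/145) = 3 servings → $2.85.
sweet potato + orange with both tight: 1.301 servings and 3.399 servings → $2.95.
sweet potato + bell pepper with both tight: 0.6786 servings and 2.321 servings → $2.68.
orange + bell pepper: intersection lies outside the first quadrant.
Cheapest feasible corner: $2.68.

$2.68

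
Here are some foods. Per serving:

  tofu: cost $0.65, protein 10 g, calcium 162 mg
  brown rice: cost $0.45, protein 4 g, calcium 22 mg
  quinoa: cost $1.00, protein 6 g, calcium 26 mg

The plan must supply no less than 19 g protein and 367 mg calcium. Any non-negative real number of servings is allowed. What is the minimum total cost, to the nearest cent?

$1.47

At the optimum either one food covers both requirements or two foods hit both targets exactly; no other combination can be cheaper.
tofu only: max(19/10, 367/162) = 2.265 servings → $1.47.
brown rice only: max(19/4, 367/22) = 16.68 servings → $7.51.
quinoa only: max(19/6, 367/26) = 14.12 servings → $14.12.
tofu + brown rice: the both-tight solution has a negative serving — not a feasible corner.
tofu + quinoa with both targets exact would need a negative amount; discard.
brown rice + quinoa: the both-tight solution has a negative serving — not a feasible corner.
Cheapest feasible corner: $1.47.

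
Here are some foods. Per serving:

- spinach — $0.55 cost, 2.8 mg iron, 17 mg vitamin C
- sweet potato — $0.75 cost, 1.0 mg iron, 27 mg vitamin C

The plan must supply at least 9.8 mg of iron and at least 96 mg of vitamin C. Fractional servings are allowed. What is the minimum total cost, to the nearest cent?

This is a tiny linear program; its minimum lies at a vertex of the feasible set. List the vertices and price them.
spinach only: max(9.8/2.8, 96/17) = 5.647 servings → $3.11.
sweet potato only: max(9.8/1.0, 96/27) = 9.8 servings → $7.35.
spinach + sweet potato with both tight: 2.877 servings and 1.744 servings → $2.89.
So the least-cost plan costs $2.89.

$2.89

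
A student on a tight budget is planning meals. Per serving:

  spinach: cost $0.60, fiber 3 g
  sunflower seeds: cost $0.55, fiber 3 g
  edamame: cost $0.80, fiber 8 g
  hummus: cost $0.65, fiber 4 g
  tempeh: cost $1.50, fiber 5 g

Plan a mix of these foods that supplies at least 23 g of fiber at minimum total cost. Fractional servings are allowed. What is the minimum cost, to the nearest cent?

Cost per g of fiber: edamame $0.1000, hummus $0.1625, sunflower seeds $0.1833, spinach $0.2000, tempeh $0.3000.
With no serving limits, use only edamame: 23 g / 8 g = 2.875 servings × $0.80 = $2.30.

$2.30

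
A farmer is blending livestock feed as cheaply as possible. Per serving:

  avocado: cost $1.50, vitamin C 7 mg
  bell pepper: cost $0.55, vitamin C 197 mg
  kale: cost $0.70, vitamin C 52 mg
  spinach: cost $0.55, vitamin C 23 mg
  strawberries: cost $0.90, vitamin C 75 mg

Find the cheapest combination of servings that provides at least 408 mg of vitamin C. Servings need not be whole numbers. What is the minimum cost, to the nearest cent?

Cost per mg of vitamin C: bell pepper $0.0028, strawberries $0.0120, kale $0.0135, spinach $0.0239, avocado $0.2143.
With no serving limits, use only bell pepper: 408 mg / 197 mg = 2.071 servings × $0.55 = $1.14.

$1.14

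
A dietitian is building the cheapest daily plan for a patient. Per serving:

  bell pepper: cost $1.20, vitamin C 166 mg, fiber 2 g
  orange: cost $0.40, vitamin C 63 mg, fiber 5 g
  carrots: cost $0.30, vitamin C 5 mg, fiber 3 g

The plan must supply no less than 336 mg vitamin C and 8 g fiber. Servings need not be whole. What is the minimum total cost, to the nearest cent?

At the optimum either one food covers both requirements or two foods hit both targets exactly; no other combination can be cheaper.
bell pepper only: max(336/166, 8/2) = 4 servings → $4.80.
orange only: max(336/63, 8/5) = 5.333 servings → $2.13.
carrots only: max(336/5, 8/3) = 67.2 servings → $20.16.
bell pepper + orange with both tight: 1.67 servings and 0.9318 servings → $2.38.
bell pepper + carrots with both tight: 1.984 servings and 1.344 servings → $2.78.
orange + carrots with both targets exact would need a negative amount; discard.
The minimum over all feasible corners is $2.13.

$2.13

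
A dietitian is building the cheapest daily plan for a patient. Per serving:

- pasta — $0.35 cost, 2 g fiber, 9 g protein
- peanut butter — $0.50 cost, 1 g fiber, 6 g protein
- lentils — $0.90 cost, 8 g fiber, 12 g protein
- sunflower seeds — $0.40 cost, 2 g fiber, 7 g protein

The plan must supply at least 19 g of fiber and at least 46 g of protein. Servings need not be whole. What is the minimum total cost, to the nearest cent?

$2.50

Compare the cost at each extreme point of the feasible region.
pasta only: max(19/2, 46/9) = 9.5 servings → $3.33.
peanut butter only: max(19/1, 46/6) = 19 servings → $9.50.
lentils only: max(19/8, 46/12) = 3.833 servings → $3.45.
sunflower seeds only: max(19/2, 46/7) = 9.5 servings → $3.80.
pasta + peanut butter: the both-tight solution has a negative serving — not a feasible corner.
pasta + lentils with both tight: 2.917 servings and 1.646 servings → $2.50.
pasta + sunflower seeds: intersection lies outside the first quadrant.
peanut butter + lentils with both tight: 3.889 servings and 1.889 servings → $3.64.
peanut butter + sunflower seeds: the both-tight solution has a negative serving — not a feasible corner.
lentils + sunflower seeds with both tight: 1.281 servings and 4.375 servings → $2.90.
The minimum over all feasible corners is $2.50.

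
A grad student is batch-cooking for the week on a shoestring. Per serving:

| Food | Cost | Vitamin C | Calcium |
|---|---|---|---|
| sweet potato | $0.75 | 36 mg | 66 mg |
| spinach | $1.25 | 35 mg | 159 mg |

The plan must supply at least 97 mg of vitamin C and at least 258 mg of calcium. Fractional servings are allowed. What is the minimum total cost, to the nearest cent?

This is a tiny linear program; its minimum lies at a vertex of the feasible set. List the vertices and price them.
sweet potato only: max(97/36, 258/66) = 3.909 servings → $2.93.
spinach only: max(97/35, 258/159) = 2.771 servings → $3.46.
sweet potato + spinach with both tight: 1.873 servings and 0.8453 servings → $2.46.
Cheapest feasible corner: $2.46.

$2.46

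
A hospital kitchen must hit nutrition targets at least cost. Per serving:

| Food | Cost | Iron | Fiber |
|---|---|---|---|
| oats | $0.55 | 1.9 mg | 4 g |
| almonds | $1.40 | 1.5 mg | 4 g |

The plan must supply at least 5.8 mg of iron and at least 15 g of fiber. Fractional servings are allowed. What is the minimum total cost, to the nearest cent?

$2.06

Minimising a linear cost over {iron ≥ 5.8, fiber ≥ 15, servings ≥ 0} — the optimum is at a vertex, using one or two foods.
oats only: max(5.8/1.9, 15/4) = 3.75 servings → $2.06.
almonds only: max(5.8/1.5, 15/4) = 3.867 servings → $5.41.
oats + almonds with both tight: 0.4375 servings and 3.312 servings → $4.88.
The minimum over all feasible corners is $2.06.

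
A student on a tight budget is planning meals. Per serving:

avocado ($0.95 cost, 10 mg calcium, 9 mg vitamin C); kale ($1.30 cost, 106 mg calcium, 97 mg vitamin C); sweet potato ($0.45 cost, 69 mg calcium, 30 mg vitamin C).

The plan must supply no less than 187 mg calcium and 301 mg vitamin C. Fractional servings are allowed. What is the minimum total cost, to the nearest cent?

$4.03

With two linear requirements the optimum uses one or two foods; enumerate the corners.
avocado only: max(187/10, 301/9) = 33.44 servings → $31.77.
kale only: max(187/106, 301/97) = 3.103 servings → $4.03.
sweet potato only: max(187/69, 301/30) = 10.03 servings → $4.51.
avocado + kale with both targets exact would need a negative amount; discard.
avocado + sweet potato: the both-tight solution has a negative serving — not a feasible corner.
kale + sweet potato: intersection lies outside the first quadrant.
The minimum over all feasible corners is $4.03.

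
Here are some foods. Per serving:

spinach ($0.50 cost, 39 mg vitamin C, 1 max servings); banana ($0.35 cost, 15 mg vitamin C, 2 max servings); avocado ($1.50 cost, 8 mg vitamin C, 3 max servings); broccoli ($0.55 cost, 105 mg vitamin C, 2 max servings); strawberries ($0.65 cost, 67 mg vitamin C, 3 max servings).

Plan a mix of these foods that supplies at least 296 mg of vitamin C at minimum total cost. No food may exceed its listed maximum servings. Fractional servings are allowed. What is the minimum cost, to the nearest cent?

Cost per mg of vitamin C: broccoli $0.0052, strawberries $0.0097, spinach $0.0128, banana $0.0233, avocado $0.1875.
Take 2 servings of broccoli: +210.0 mg vitamin C for $1.10 (total $1.10, still need 86.0 mg).
Take 1.284 servings of strawberries: +86.0 mg vitamin C for $0.83 (total $1.93, still need 0.0 mg).
Filling from the cheapest source first is optimal under one linear minimum: $1.93.

$1.93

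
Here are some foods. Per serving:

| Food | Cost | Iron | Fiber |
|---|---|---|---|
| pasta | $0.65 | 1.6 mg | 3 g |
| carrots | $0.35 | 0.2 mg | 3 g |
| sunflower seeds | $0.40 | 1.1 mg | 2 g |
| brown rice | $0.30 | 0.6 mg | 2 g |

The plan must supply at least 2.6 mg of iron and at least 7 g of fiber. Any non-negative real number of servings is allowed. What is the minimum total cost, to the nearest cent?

This is a tiny linear program; its minimum lies at a vertex of the feasible set. List the vertices and price them.
pasta only: max(2.6/1.6, 7/3) = 2.333 servings → $1.52.
carrots only: max(2.6/0.2, 7/3) = 13 servings → $4.55.
sunflower seeds only: max(2.6/1.1, 7/2) = 3.5 servings → $1.40.
brown rice only: max(2.6/0.6, 7/2) = 4.333 servings → $1.30.
pasta + carrots with both tight: 1.524 servings and 0.8095 servings → $1.27.
pasta + sunflower seeds: the both-tight solution has a negative serving — not a feasible corner.
pasta + brown rice with both tight: 0.7143 servings and 2.429 servings → $1.19.
carrots + sunflower seeds with both tight: 0.8621 servings and 2.207 servings → $1.18.
carrots + brown rice: intersection lies outside the first quadrant.
sunflower seeds + brown rice with both tight: 1 serving and 2.5 servings → $1.15.
The minimum over all feasible corners is $1.15.

$1.15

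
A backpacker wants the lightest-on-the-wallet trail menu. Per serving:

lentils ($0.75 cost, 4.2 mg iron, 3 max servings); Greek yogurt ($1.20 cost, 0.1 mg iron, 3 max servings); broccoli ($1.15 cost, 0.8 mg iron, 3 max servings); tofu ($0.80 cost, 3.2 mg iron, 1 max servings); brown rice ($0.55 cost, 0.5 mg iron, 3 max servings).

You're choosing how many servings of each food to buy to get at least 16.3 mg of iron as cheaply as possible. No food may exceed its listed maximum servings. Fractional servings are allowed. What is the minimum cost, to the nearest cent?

Cost per mg of iron: lentils $0.1786, tofu $0.2500, brown rice $1.1000, broccoli $1.4375, Greek yogurt $12.0000.
Take 3 servings of lentils: +12.6 mg iron for $2.25 (total $2.25, still need 3.7 mg).
Take 1 serving of tofu: +3.2 mg iron for $0.80 (total $3.05, still need 0.5 mg).
Take 1 serving of brown rice: +0.5 mg iron for $0.55 (total $3.60, still need 0.0 mg).
Filling from the cheapest source first is optimal under one linear minimum: $3.60.

$3.60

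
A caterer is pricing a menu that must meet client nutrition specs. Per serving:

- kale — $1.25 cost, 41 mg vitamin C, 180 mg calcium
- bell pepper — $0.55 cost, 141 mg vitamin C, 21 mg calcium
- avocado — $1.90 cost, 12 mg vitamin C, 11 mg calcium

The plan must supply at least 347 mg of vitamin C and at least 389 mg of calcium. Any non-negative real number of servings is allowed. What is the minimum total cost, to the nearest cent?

$3.47

This is a tiny linear program; its minimum lies at a vertex of the feasible set. List the vertices and price them.
kale only: max(347/41, 389/180) = 8.463 servings → $10.58.
bell pepper only: max(347/141, 389/21) = 18.52 servings → $10.19.
avocado only: max(347/12, 389/11) = 35.36 servings → $67.19.
kale + bell pepper with both tight: 1.94 servings and 1.897 servings → $3.47.
kale + avocado with both tight: 0.498 servings and 27.22 servings → $52.33.
bell pepper + avocado: intersection lies outside the first quadrant.
The minimum over all feasible corners is $3.47.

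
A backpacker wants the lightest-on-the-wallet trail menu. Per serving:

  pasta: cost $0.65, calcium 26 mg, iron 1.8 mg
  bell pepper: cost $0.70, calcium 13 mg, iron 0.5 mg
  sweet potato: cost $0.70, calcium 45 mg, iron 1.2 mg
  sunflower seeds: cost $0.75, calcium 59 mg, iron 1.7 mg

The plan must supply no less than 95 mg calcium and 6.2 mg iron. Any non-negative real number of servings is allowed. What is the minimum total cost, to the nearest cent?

Minimising a linear cost over {calcium ≥ 95, iron ≥ 6.2, servings ≥ 0} — the optimum is at a vertex, using one or two foods.
pasta only: max(95/26, 6.2/1.8) = 3.654 servings → $2.38.
bell pepper only: max(95/13, 6.2/0.5) = 12.4 servings → $8.68.
sweet potato only: max(95/45, 6.2/1.2) = 5.167 servings → $3.62.
sunflower seeds only: max(95/59, 6.2/1.7) = 3.647 servings → $2.74.
pasta + bell pepper with both tight: 3.183 servings and 0.9423 servings → $2.73.
pasta + sweet potato with both tight: 3.313 servings and 0.1968 servings → $2.29.
pasta + sunflower seeds with both tight: 3.295 servings and 0.1581 servings → $2.26.
bell pepper + sweet potato: intersection lies outside the first quadrant.
bell pepper + sunflower seeds: the both-tight solution has a negative serving — not a feasible corner.
sweet potato + sunflower seeds: the both-tight solution has a negative serving — not a feasible corner.
So the least-cost plan costs $2.26.

$2.26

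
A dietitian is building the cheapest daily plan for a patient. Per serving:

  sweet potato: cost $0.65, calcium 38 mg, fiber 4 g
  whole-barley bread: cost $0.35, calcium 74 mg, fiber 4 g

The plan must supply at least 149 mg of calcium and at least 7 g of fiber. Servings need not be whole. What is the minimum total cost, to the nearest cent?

$0.70

At the optimum either one food covers both requirements or two foods hit both targets exactly; no other combination can be cheaper.
sweet potato only: max(149/38, 7/4) = 3.921 servings → $2.55.
whole-barley bread only: max(149/74, 7/4) = 2.014 servings → $0.70.
sweet potato + whole-barley bread: the both-tight solution has a negative serving — not a feasible corner.
Cheapest feasible corner: $0.70.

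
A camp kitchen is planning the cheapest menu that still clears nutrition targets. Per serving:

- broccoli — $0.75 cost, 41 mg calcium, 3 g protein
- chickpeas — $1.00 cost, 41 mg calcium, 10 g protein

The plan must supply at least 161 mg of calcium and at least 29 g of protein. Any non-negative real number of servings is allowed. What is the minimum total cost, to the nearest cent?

$3.56

With two linear requirements the optimum uses one or two foods; enumerate the corners.
broccoli only: max(161/41, 29/3) = 9.667 servings → $7.25.
chickpeas only: max(161/41, 29/10) = 3.927 servings → $3.93.
broccoli + chickpeas with both tight: 1.467 servings and 2.46 servings → $3.56.
Cheapest feasible corner: $3.56.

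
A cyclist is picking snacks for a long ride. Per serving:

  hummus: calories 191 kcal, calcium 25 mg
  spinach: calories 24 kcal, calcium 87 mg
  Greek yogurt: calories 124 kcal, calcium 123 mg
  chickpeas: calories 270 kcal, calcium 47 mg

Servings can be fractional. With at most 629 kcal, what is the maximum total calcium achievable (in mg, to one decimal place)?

2280.1 mg

Calcium per kcal: spinach 3.625, Greek yogurt 0.9919, chickpeas 0.1741, hummus 0.1309.
With no serving limits, spend the whole calories allowance on spinach: 629 kcal / 24 kcal × 87 mg = 2280.1 mg.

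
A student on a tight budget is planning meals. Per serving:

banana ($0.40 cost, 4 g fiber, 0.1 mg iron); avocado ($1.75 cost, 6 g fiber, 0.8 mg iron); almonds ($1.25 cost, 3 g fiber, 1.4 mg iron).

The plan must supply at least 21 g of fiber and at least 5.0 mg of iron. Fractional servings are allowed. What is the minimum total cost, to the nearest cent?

Two binding constraints pin down two serving amounts, so the optimal mix uses at most two foods. The candidates are each food alone (scaled to the tighter of fiber/iron) and each pair with both constraints tight.
banana only: max(21/4, 5.0/0.1) = 50 servings → $20.00.
avocado only: max(21/6, 5.0/0.8) = 6.25 servings → $10.94.
almonds only: max(21/3, 5.0/1.4) = 7 servings → $8.75.
banana + avocado: intersection lies outside the first quadrant.
banana + almonds with both tight: 2.717 servings and 3.377 servings → $5.31.
avocado + almonds with both tight: 2.4 servings and 2.2 servings → $6.95.
The minimum over all feasible corners is $5.31.

$5.31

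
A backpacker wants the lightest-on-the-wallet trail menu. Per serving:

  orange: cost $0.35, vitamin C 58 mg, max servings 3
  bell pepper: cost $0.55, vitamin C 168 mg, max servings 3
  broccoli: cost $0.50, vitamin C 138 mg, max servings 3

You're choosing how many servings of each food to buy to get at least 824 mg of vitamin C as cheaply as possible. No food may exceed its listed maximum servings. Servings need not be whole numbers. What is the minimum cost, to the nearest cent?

$2.81

Cost per mg of vitamin C: bell pepper $0.0033, broccoli $0.0036, orange $0.0060.
Take 3 servings of bell pepper: +504.0 mg vitamin C for $1.65 (total $1.65, still need 320.0 mg).
Take 2.319 servings of broccoli: +320.0 mg vitamin C for $1.16 (total $2.81, still need 0.0 mg).
Filling from the cheapest source first is optimal under one linear minimum: $2.81.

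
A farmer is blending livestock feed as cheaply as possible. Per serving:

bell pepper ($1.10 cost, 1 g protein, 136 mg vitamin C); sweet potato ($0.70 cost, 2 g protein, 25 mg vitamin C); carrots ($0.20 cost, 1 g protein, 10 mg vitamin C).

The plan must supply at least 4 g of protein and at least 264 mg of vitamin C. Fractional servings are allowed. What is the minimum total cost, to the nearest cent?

Compare the cost at each extreme point of the feasible region.
bell pepper only: max(4/1, 264/136) = 4 servings → $4.40.
sweet potato only: max(4/2, 264/25) = 10.56 servings → $7.39.
carrots only: max(4/1, 264/10) = 26.4 servings → $5.28.
bell pepper + sweet potato with both tight: 1.733 servings and 1.134 servings → $2.70.
bell pepper + carrots with both tight: 1.778 servings and 2.222 servings → $2.40.
sweet potato + carrots: intersection lies outside the first quadrant.
The minimum over all feasible corners is $2.40.

$2.40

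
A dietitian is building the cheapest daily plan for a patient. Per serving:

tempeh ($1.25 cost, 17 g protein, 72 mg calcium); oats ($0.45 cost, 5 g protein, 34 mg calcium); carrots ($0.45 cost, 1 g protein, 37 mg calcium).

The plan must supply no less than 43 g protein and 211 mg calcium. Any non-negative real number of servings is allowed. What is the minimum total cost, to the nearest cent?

At the optimum either one food covers both requirements or two foods hit both targets exactly; no other combination can be cheaper.
tempeh only: max(43/17, 211/72) = 2.931 servings → $3.66.
oats only: max(43/5, 211/34) = 8.6 servings → $3.87.
carrots only: max(43/1, 211/37) = 43 servings → $19.35.
tempeh + oats with both tight: 1.867 servings and 2.252 servings → $3.35.
tempeh + carrots with both tight: 2.478 servings and 0.8815 servings → $3.49.
oats + carrots: the both-tight solution has a negative serving — not a feasible corner.
Cheapest feasible corner: $3.35.

$3.35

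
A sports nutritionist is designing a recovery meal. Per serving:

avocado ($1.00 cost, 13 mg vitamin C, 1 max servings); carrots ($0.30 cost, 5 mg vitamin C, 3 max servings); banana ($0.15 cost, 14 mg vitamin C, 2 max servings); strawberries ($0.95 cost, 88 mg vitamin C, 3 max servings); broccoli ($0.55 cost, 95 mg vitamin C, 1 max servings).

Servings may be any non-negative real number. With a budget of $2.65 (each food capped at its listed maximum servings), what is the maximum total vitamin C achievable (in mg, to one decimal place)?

Vitamin C per dollar: broccoli 172.7, banana 93.33, strawberries 92.63, carrots 16.67, avocado 13.
Take 1 serving of broccoli: spends $0.55, +95.0 mg vitamin C (running total 95.0 mg).
Take 2 servings of banana: spends $0.30, +28.0 mg vitamin C (running total 123.0 mg).
Take 1.895 servings of strawberries: spends $1.80, +166.7 mg vitamin C (running total 289.7 mg).
Greedy by best ratio exhausts the cost allowance optimally: 289.7 mg.

289.7 mg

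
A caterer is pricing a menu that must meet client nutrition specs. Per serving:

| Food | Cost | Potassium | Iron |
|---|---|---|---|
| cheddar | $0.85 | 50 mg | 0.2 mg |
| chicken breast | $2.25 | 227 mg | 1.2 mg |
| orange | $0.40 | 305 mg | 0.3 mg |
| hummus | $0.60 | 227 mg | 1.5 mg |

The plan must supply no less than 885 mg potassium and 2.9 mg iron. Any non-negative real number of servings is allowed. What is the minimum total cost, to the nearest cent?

$1.64

cheddar only: max(885/50, 2.9/0.2) = 17.7 servings → $15.04.
chicken breast only: max(885/227, 2.9/1.2) = 3.899 servings → $8.77.
orange only: max(885/305, 2.9/0.3) = 9.667 servings → $3.87.
hummus only: max(885/227, 2.9/1.5) = 3.899 servings → $2.34.
cheddar + chicken breast: intersection lies outside the first quadrant.
cheddar + orange with both tight: 13.46 servings and 0.6957 servings → $11.72.
cheddar + hummus with both targets exact would need a negative amount; discard.
chicken breast + orange with both tight: 2.078 servings and 1.355 servings → $5.22.
chicken breast + hummus: the both-tight solution has a negative serving — not a feasible corner.
orange + hummus with both tight: 1.719 servings and 1.59 servings → $1.64.
Cheapest feasible corner: $1.64.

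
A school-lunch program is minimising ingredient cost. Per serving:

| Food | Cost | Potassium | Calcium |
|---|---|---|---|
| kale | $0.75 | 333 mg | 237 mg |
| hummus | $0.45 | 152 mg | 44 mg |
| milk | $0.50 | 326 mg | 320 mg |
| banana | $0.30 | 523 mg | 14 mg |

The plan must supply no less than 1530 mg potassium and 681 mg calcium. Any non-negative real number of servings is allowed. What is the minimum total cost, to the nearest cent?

$1.52

kale only: max(1530/333, 681/237) = 4.595 servings → $3.45.
hummus only: max(1530/152, 681/44) = 15.48 servings → $6.96.
milk only: max(1530/326, 681/320) = 4.693 servings → $2.35.
banana only: max(1530/523, 681/14) = 48.64 servings → $14.59.
kale + hummus with both tight: 1.693 servings and 6.356 servings → $4.13.
kale + milk: intersection lies outside the first quadrant.
kale + banana with both tight: 2.806 servings and 1.139 servings → $2.45.
hummus + milk with both tight: 7.802 servings and 1.055 servings → $4.04.
hummus + banana with both targets exact would need a negative amount; discard.
milk + banana with both tight: 2.056 servings and 1.644 servings → $1.52.
So the least-cost plan costs $1.52.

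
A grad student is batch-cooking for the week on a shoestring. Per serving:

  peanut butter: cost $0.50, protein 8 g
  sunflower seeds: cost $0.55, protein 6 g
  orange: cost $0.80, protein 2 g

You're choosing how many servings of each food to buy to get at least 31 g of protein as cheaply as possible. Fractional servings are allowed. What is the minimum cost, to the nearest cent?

Cost per g of protein: peanut butter $0.0625, sunflower seeds $0.0917, orange $0.4000.
With no serving limits, use only peanut butter: 31 g / 8 g = 3.875 servings × $0.50 = $1.94.

$1.94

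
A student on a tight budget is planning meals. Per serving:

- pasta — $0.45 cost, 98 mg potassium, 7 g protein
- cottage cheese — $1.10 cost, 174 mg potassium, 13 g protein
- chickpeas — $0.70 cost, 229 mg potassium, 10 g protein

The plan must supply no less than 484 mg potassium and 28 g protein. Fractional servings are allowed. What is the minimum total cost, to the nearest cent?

$1.86

Check every corner: each single food scaled to meet both minima, and each pair solved so both constraints bind.
pasta only: max(484/98, 28/7) = 4.939 servings → $2.22.
cottage cheese only: max(484/174, 28/13) = 2.782 servings → $3.06.
chickpeas only: max(484/229, 28/10) = 2.8 servings → $1.96.
pasta + cottage cheese: the both-tight solution has a negative serving — not a feasible corner.
pasta + chickpeas with both tight: 2.523 servings and 1.034 servings → $1.86.
cottage cheese + chickpeas with both tight: 1.271 servings and 1.148 servings → $2.20.
The minimum over all feasible corners is $1.86.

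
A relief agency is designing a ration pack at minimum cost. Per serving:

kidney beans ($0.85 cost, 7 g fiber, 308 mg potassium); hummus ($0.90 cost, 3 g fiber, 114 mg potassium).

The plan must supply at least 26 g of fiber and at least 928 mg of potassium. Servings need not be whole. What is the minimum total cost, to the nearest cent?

Minimising a linear cost over {fiber ≥ 26, potassium ≥ 928, servings ≥ 0} — the optimum is at a vertex, using one or two foods.
kidney beans only: max(26/7, 928/308) = 3.714 servings → $3.16.
hummus only: max(26/3, 928/114) = 8.667 servings → $7.80.
kidney beans + hummus: intersection lies outside the first quadrant.
Cheapest feasible corner: $3.16.

$3.16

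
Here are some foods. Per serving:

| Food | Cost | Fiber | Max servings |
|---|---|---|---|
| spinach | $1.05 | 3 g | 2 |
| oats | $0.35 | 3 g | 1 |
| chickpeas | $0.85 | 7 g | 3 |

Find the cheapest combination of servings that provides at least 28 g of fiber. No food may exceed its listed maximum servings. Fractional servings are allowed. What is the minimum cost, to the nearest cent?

$4.30

Cost per g of fiber: oats $0.1167, chickpeas $0.1214, spinach $0.3500.
Take 1 serving of oats: +3.0 g fiber for $0.35 (total $0.35, still need 25.0 g).
Take 3 servings of chickpeas: +21.0 g fiber for $2.55 (total $2.90, still need 4.0 g).
Take 1.333 servings of spinach: +4.0 g fiber for $1.40 (total $4.30, still need 0.0 g).
Greedy by cheapest-per-g is optimal for a single linear constraint, so the minimum cost is $4.30.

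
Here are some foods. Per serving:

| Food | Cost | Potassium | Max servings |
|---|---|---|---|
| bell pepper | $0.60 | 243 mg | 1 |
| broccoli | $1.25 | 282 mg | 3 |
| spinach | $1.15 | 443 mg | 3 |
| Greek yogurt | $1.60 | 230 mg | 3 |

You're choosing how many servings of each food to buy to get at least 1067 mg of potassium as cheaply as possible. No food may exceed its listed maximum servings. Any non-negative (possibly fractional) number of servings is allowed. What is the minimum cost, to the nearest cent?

$2.74

Cost per mg of potassium: bell pepper $0.0025, spinach $0.0026, broccoli $0.0044, Greek yogurt $0.0070.
Take 1 serving of bell pepper: +243.0 mg potassium for $0.60 (total $0.60, still need 824.0 mg).
Take 1.86 servings of spinach: +824.0 mg potassium for $2.14 (total $2.74, still need 0.0 mg).
Filling from the cheapest source first is optimal under one linear minimum: $2.74.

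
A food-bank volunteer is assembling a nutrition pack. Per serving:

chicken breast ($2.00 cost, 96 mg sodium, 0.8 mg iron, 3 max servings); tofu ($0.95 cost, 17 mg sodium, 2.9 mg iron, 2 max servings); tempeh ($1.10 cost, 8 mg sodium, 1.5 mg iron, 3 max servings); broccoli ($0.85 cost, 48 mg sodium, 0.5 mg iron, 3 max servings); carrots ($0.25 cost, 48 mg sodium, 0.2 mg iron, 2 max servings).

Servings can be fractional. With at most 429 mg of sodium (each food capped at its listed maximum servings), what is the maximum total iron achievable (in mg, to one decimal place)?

Iron per mg sodium: tempeh 0.1875, tofu 0.1706, broccoli 0.01042, chicken breast 0.008333, carrots 0.004167.
Take 3 servings of tempeh: uses 24 mg sodium, +4.5 mg iron (running total 4.5 mg).
Take 2 servings of tofu: uses 34 mg sodium, +5.8 mg iron (running total 10.3 mg).
Take 3 servings of broccoli: uses 144 mg sodium, +1.5 mg iron (running total 11.8 mg).
Take 2.365 servings of chicken breast: uses 227 mg sodium, +1.9 mg iron (running total 13.7 mg).
Filling greedily by iron-per-mg sodium is optimal for one linear limit, giving 13.7 mg.

13.7 mg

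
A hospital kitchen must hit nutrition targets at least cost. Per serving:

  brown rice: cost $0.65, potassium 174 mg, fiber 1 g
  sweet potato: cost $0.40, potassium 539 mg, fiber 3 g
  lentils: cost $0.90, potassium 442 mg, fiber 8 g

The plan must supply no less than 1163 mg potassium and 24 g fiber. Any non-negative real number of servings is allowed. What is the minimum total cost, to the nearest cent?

brown rice only: max(1163/174, 24/1) = 24 servings → $15.60.
sweet potato only: max(1163/539, 24/3) = 8 servings → $3.20.
lentils only: max(1163/442, 24/8) = 3 servings → $2.70.
brown rice + sweet potato with both targets exact would need a negative amount; discard.
brown rice + lentils: intersection lies outside the first quadrant.
sweet potato + lentils: intersection lies outside the first quadrant.
So the least-cost plan costs $2.70.

$2.70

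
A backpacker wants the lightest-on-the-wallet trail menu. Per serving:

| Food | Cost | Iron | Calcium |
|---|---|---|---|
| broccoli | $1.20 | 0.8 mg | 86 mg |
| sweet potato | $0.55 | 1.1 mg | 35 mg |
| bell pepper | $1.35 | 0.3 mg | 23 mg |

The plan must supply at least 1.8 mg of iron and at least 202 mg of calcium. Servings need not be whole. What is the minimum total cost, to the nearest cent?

Two binding constraints pin down two serving amounts, so the optimal mix uses at most two foods. The candidates are each food alone (scaled to the tighter of iron/calcium) and each pair with both constraints tight.
broccoli only: max(1.8/0.8, 202/86) = 2.349 servings → $2.82.
sweet potato only: max(1.8/1.1, 202/35) = 5.771 servings → $3.17.
bell pepper only: max(1.8/0.3, 202/23) = 8.783 servings → $11.86.
broccoli + sweet potato: the both-tight solution has a negative serving — not a feasible corner.
broccoli + bell pepper: intersection lies outside the first quadrant.
sweet potato + bell pepper with both targets exact would need a negative amount; discard.
The minimum over all feasible corners is $2.82.

$2.82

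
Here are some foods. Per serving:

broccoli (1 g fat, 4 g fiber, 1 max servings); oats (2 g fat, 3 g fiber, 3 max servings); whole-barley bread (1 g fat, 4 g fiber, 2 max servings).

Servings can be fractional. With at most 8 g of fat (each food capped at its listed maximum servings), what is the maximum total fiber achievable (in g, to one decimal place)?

Fiber per g fat: broccoli 4, whole-barley bread 4, oats 1.5.
Take 1 serving of broccoli: uses 1 g fat, +4.0 g fiber (running total 4.0 g).
Take 2 servings of whole-barley bread: uses 2 g fat, +8.0 g fiber (running total 12.0 g).
Take 2.5 servings of oats: uses 5 g fat, +7.5 g fiber (running total 19.5 g).
Filling greedily by fiber-per-g fat is optimal for one linear limit, giving 19.5 g.

19.5 g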